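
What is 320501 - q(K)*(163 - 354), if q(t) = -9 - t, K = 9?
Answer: 317063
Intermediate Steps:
320501 - q(K)*(163 - 354) = 320501 - (-9 - 1*9)*(163 - 354) = 320501 - (-9 - 9)*(-191) = 320501 - (-18)*(-191) = 320501 - 1*3438 = 320501 - 3438 = 317063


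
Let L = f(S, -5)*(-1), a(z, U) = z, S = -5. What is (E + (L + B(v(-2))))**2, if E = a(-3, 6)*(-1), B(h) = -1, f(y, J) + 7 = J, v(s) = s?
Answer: 196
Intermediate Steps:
f(y, J) = -7 + J
L = 12 (L = (-7 - 5)*(-1) = -12*(-1) = 12)
E = 3 (E = -3*(-1) = 3)
(E + (L + B(v(-2))))**2 = (3 + (12 - 1))**2 = (3 + 11)**2 = 14**2 = 196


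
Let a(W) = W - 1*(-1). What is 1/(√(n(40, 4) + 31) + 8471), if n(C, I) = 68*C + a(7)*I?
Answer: 8471/71755058 - 11*√23/71755058 ≈ 0.00011732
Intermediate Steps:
a(W) = 1 + W (a(W) = W + 1 = 1 + W)
n(C, I) = 8*I + 68*C (n(C, I) = 68*C + (1 + 7)*I = 68*C + 8*I = 8*I + 68*C)
1/(√(n(40, 4) + 31) + 8471) = 1/(√((8*4 + 68*40) + 31) + 8471) = 1/(√((32 + 2720) + 31) + 8471) = 1/(√(2752 + 31) + 8471) = 1/(√2783 + 8471) = 1/(11*√23 + 8471) = 1/(8471 + 11*√23)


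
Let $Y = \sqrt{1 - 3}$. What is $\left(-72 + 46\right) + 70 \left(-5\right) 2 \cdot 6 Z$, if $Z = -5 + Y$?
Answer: $20974 - 4200 i \sqrt{2} \approx 20974.0 - 5939.7 i$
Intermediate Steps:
$Y = i \sqrt{2}$ ($Y = \sqrt{-2} = i \sqrt{2} \approx 1.4142 i$)
$Z = -5 + i \sqrt{2} \approx -5.0 + 1.4142 i$
$\left(-72 + 46\right) + 70 \left(-5\right) 2 \cdot 6 Z = \left(-72 + 46\right) + 70 \left(-5\right) 2 \cdot 6 \left(-5 + i \sqrt{2}\right) = -26 + 70 \left(-10\right) 6 \left(-5 + i \sqrt{2}\right) = -26 + 70 \left(- 60 \left(-5 + i \sqrt{2}\right)\right) = -26 + 70 \left(300 - 60 i \sqrt{2}\right) = -26 + \left(21000 - 4200 i \sqrt{2}\right) = 20974 - 4200 i \sqrt{2}$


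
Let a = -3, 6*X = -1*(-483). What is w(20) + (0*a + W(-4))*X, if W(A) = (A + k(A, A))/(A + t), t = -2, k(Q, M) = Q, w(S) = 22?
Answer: 388/3 ≈ 129.33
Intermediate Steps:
X = 161/2 (X = (-1*(-483))/6 = (⅙)*483 = 161/2 ≈ 80.500)
W(A) = 2*A/(-2 + A) (W(A) = (A + A)/(A - 2) = (2*A)/(-2 + A) = 2*A/(-2 + A))
w(20) + (0*a + W(-4))*X = 22 + (0*(-3) + 2*(-4)/(-2 - 4))*(161/2) = 22 + (0 + 2*(-4)/(-6))*(161/2) = 22 + (0 + 2*(-4)*(-⅙))*(161/2) = 22 + (0 + 4/3)*(161/2) = 22 + (4/3)*(161/2) = 22 + 322/3 = 388/3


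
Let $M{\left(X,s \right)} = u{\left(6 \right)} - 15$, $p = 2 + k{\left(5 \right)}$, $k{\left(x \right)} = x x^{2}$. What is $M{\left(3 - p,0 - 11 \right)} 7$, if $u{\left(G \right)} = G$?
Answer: $-63$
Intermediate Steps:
$k{\left(x \right)} = x^{3}$
$p = 127$ ($p = 2 + 5^{3} = 2 + 125 = 127$)
$M{\left(X,s \right)} = -9$ ($M{\left(X,s \right)} = 6 - 15 = -9$)
$M{\left(3 - p,0 - 11 \right)} 7 = \left(-9\right) 7 = -63$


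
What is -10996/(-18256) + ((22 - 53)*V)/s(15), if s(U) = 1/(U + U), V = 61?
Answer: -258912971/4564 ≈ -56729.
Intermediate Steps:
s(U) = 1/(2*U)
-10996/(-18256) + ((22 - 53)*V)/s(15) = -10996/(-18256) + ((22 - 53)*61)/(((½)/15)) = -10996*(-1/18256) + (-31*61)/(((½)*(1/15))) = 2749/4564 - 1891/1/30 = 2749/4564 - 1891*30 = 2749/4564 - 56730 = -258912971/4564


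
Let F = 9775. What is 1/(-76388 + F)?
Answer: -1/66613 ≈ -1.5012e-5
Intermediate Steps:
1/(-76388 + F) = 1/(-76388 + 9775) = 1/(-66613) = -1/66613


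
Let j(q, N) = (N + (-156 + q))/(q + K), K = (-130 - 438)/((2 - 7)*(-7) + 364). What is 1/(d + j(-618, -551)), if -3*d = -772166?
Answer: 29658/7633696517 ≈ 3.8851e-6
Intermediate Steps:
d = 772166/3 (d = -⅓*(-772166) = 772166/3 ≈ 2.5739e+5)
K = -568/399 (K = -568/(-5*(-7) + 364) = -568/(35 + 364) = -568/399 ≈ -1.4236)
j(q, N) = (-156 + N + q)/(-568/399 + q) (j(q, N) = (N + (-156 + q))/(q - 568/399) = (-156 + N + q)/(-568/399 + q))
1/(d + j(-618, -551)) = 1/(772166/3 + 399*(-156 - 551 - 618)/(-568 + 399*(-618))) = 1/(772166/3 + 399*(-1325)/(-568 - 246582)) = 1/(772166/3 + 399*(-1325)/(-247150)) = 1/(772166/3 + 399*(-1/247150)*(-1325)) = 1/(772166/3 + 21147/9886) = 1/(7633696517/29658) = 29658/7633696517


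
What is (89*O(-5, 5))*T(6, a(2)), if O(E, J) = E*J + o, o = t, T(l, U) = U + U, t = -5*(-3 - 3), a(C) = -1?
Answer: -890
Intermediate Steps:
t = 30 (t = -5*(-6) = 30)
T(l, U) = 2*U
o = 30
O(E, J) = 30 + E*J (O(E, J) = E*J + 30 = 30 + E*J)
(89*O(-5, 5))*T(6, a(2)) = (89*(30 - 5*5))*(2*(-1)) = (89*(30 - 25))*(-2) = (89*5)*(-2) = 445*(-2) = -890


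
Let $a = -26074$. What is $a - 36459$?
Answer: $-62533$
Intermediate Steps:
$a - 36459 = -26074 - 36459 = -62533$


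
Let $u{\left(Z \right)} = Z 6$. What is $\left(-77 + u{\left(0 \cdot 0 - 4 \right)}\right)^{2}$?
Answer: $10201$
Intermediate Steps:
$u{\left(Z \right)} = 6 Z$
$\left(-77 + u{\left(0 \cdot 0 - 4 \right)}\right)^{2} = \left(-77 + 6 \left(0 \cdot 0 - 4\right)\right)^{2} = \left(-77 + 6 \left(0 - 4\right)\right)^{2} = \left(-77 + 6 \left(-4\right)\right)^{2} = \left(-77 - 24\right)^{2} = \left(-101\right)^{2} = 10201$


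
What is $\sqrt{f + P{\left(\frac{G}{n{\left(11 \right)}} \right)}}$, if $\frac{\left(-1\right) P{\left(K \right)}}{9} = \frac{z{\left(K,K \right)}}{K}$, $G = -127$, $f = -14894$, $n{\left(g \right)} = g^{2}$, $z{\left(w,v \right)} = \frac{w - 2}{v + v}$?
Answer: $\frac{i \sqrt{960097622}}{254} \approx 121.99 i$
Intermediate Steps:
$z{\left(w,v \right)} = \frac{-2 + w}{2 v}$
$P{\left(K \right)} = - \frac{9 \left(-2 + K\right)}{2 K^{2}}$ ($P{\left(K \right)} = - 9 \frac{\frac{1}{2} \frac{1}{K} \left(-2 + K\right)}{K} = - 9 \frac{-2 + K}{2 K^{2}} = - \frac{9 \left(-2 + K\right)}{2 K^{2}}$)
$\sqrt{f + P{\left(\frac{G}{n{\left(11 \right)}} \right)}} = \sqrt{-14894 + \frac{9 \left(2 - - \frac{127}{11^{2}}\right)}{2 \cdot \frac{16129}{14641}}} = \sqrt{-14894 + \frac{9 \left(2 - - \frac{127}{121}\right)}{2 \cdot \frac{16129}{14641}}} = \sqrt{-14894 + \frac{9}{2} \cdot \frac{14641}{16129} \left(2 + \frac{127}{121}\right)} = \sqrt{-14894 + \frac{9}{2} \cdot \frac{14641}{16129} \cdot \frac{369}{121}} = \sqrt{-14894 + \frac{401841}{32258}} = \sqrt{- \frac{480048811}{32258}} = \frac{i \sqrt{960097622}}{254}$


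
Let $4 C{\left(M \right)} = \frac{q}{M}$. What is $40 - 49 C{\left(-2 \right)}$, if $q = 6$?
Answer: $\frac{307}{4} \approx 76.75$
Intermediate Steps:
$C{\left(M \right)} = \frac{3}{2 M}$ ($C{\left(M \right)} = \frac{6 \frac{1}{M}}{4} = \frac{3}{2 M}$)
$40 - 49 C{\left(-2 \right)} = 40 - 49 \frac{3}{2 \left(-2\right)} = 40 - 49 \cdot \frac{3}{2} \left(- \frac{1}{2}\right) = 40 - - \frac{147}{4} = 40 + \frac{147}{4} = \frac{307}{4}$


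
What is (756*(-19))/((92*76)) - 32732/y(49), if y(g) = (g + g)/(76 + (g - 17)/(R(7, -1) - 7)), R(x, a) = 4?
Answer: -6023255/276 ≈ -21823.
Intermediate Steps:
y(g) = 2*g/(245/3 - g/3) (y(g) = (g + g)/(76 + (g - 17)/(4 - 7)) = (2*g)/(76 + (-17 + g)/(-3)) = (2*g)/(76 + (-17 + g)*(-1/3)) = (2*g)/(76 + (17/3 - g/3)) = (2*g)/(245/3 - g/3) = 2*g/(245/3 - g/3))
(756*(-19))/((92*76)) - 32732/y(49) = (756*(-19))/((92*76)) - 32732/((-6*49/(-245 + 49))) = -14364/6992 - 32732/((-6*49/(-196))) = -14364*1/6992 - 32732/((-6*49*(-1/196))) = -189/92 - 32732/3/2 = -189/92 - 32732*2/3 = -189/92 - 65464/3 = -6023255/276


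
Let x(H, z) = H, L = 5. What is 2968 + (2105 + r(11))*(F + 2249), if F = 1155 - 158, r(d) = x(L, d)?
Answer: 6852028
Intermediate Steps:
r(d) = 5
F = 997
2968 + (2105 + r(11))*(F + 2249) = 2968 + (2105 + 5)*(997 + 2249) = 2968 + 2110*3246 = 2968 + 6849060 = 6852028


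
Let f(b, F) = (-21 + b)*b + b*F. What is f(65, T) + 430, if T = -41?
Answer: 625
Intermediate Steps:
f(b, F) = F*b + b*(-21 + b) (f(b, F) = b*(-21 + b) + F*b = F*b + b*(-21 + b))
f(65, T) + 430 = 65*(-21 - 41 + 65) + 430 = 65*3 + 430 = 195 + 430 = 625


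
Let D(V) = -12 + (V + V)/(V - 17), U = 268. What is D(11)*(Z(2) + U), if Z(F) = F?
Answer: -4230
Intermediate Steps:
D(V) = -12 + 2*V/(-17 + V) (D(V) = -12 + (2*V)/(-17 + V) = -12 + 2*V/(-17 + V))
D(11)*(Z(2) + U) = (2*(102 - 5*11)/(-17 + 11))*(2 + 268) = (2*(102 - 55)/(-6))*270 = (2*(-1/6)*47)*270 = -47/3*270 = -4230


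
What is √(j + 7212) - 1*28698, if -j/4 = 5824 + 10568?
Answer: -28698 + 6*I*√1621 ≈ -28698.0 + 241.57*I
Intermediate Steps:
j = -65568 (j = -4*(5824 + 10568) = -4*16392 = -65568)
√(j + 7212) - 1*28698 = √(-65568 + 7212) - 1*28698 = √(-58356) - 28698 = 6*I*√1621 - 28698 = -28698 + 6*I*√1621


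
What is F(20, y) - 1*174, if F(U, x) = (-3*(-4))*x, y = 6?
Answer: -102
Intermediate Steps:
F(U, x) = 12*x
F(20, y) - 1*174 = 12*6 - 1*174 = 72 - 174 = -102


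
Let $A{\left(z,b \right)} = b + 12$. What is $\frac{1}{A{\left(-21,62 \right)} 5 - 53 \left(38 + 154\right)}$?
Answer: $- \frac{1}{9806} \approx -0.00010198$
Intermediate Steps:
$A{\left(z,b \right)} = 12 + b$
$\frac{1}{A{\left(-21,62 \right)} 5 - 53 \left(38 + 154\right)} = \frac{1}{\left(12 + 62\right) 5 - 53 \left(38 + 154\right)} = \frac{1}{74 \cdot 5 - 10176} = \frac{1}{370 - 10176} = \frac{1}{-9806} = - \frac{1}{9806}$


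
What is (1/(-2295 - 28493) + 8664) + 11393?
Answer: 617514915/30788 ≈ 20057.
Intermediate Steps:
(1/(-2295 - 28493) + 8664) + 11393 = (1/(-30788) + 8664) + 11393 = (-1/30788 + 8664) + 11393 = 266747231/30788 + 11393 = 617514915/30788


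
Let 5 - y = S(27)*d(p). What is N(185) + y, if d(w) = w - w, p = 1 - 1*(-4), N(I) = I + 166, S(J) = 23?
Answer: 356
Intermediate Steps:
N(I) = 166 + I
p = 5 (p = 1 + 4 = 5)
d(w) = 0
y = 5 (y = 5 - 23*0 = 5 - 1*0 = 5 + 0 = 5)
N(185) + y = (166 + 185) + 5 = 351 + 5 = 356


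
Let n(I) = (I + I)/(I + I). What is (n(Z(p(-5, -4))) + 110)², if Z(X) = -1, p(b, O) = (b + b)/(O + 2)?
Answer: 12321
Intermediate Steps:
p(b, O) = 2*b/(2 + O) (p(b, O) = (2*b)/(2 + O) = 2*b/(2 + O))
n(I) = 1 (n(I) = (2*I)/((2*I)) = (2*I)*(1/(2*I)) = 1)
(n(Z(p(-5, -4))) + 110)² = (1 + 110)² = 111² = 12321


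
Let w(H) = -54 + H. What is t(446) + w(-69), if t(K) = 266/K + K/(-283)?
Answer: -7824226/63109 ≈ -123.98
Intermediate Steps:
t(K) = 266/K - K/283 (t(K) = 266/K + K*(-1/283) = 266/K - K/283)
t(446) + w(-69) = (266/446 - 1/283*446) + (-54 - 69) = (266*(1/446) - 446/283) - 123 = (133/223 - 446/283) - 123 = -61819/63109 - 123 = -7824226/63109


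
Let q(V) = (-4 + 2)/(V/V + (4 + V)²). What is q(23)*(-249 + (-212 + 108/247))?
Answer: 113759/90155 ≈ 1.2618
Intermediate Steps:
q(V) = -2/(1 + (4 + V)²)
q(23)*(-249 + (-212 + 108/247)) = (-2/(1 + (4 + 23)²))*(-249 + (-212 + 108/247)) = (-2/(1 + 27²))*(-249 + (-212 + 108*(1/247))) = (-2/(1 + 729))*(-249 + (-212 + 108/247)) = (-2/730)*(-249 - 52256/247) = -2*1/730*(-113759/247) = -1/365*(-113759/247) = 113759/90155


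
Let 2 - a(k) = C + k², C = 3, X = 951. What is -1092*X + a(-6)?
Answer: -1038529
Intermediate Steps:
a(k) = -1 - k² (a(k) = 2 - (3 + k²) = 2 + (-3 - k²) = -1 - k²)
-1092*X + a(-6) = -1092*951 + (-1 - 1*(-6)²) = -1038492 + (-1 - 1*36) = -1038492 + (-1 - 36) = -1038492 - 37 = -1038529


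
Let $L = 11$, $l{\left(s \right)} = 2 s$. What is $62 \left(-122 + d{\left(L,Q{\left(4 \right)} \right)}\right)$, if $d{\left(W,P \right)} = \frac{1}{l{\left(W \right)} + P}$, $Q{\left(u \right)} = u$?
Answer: $- \frac{98301}{13} \approx -7561.6$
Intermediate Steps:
$d{\left(W,P \right)} = \frac{1}{P + 2 W}$ ($d{\left(W,P \right)} = \frac{1}{2 W + P} = \frac{1}{P + 2 W}$)
$62 \left(-122 + d{\left(L,Q{\left(4 \right)} \right)}\right) = 62 \left(-122 + \frac{1}{4 + 2 \cdot 11}\right) = 62 \left(-122 + \frac{1}{4 + 22}\right) = 62 \left(-122 + \frac{1}{26}\right) = 62 \left(- \frac{3171}{26}\right) = - \frac{98301}{13}$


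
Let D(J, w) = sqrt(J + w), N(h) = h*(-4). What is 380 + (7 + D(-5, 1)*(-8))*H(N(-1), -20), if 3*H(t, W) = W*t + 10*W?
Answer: -820/3 + 4480*I/3 ≈ -273.33 + 1493.3*I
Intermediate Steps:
N(h) = -4*h
H(t, W) = 10*W/3 + W*t/3 (H(t, W) = (W*t + 10*W)/3 = (10*W + W*t)/3 = 10*W/3 + W*t/3)
380 + (7 + D(-5, 1)*(-8))*H(N(-1), -20) = 380 + (7 + sqrt(-5 + 1)*(-8))*((1/3)*(-20)*(10 - 4*(-1))) = 380 + (7 + sqrt(-4)*(-8))*((1/3)*(-20)*(10 + 4)) = 380 + (7 + (2*I)*(-8))*((1/3)*(-20)*14) = 380 + (7 - 16*I)*(-280/3) = 380 + (-1960/3 + 4480*I/3) = -820/3 + 4480*I/3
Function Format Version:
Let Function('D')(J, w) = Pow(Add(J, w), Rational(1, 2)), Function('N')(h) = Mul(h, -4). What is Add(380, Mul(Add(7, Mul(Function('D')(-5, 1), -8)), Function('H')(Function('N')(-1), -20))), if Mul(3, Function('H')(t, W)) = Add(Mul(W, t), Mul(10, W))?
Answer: Add(Rational(-820, 3), Mul(Rational(4480, 3), I)) ≈ Add(-273.33, Mul(1493.3, I))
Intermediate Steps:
Function('N')(h) = Mul(-4, h)
Function('H')(t, W) = Add(Mul(Rational(10, 3), W), Mul(Rational(1, 3), W, t)) (Function('H')(t, W) = Mul(Rational(1, 3), Add(Mul(W, t), Mul(10, W))) = Mul(Rational(1, 3), Add(Mul(10, W), Mul(W, t))) = Add(Mul(Rational(10, 3), W), Mul(Rational(1, 3), W, t)))
Add(380, Mul(Add(7, Mul(Function('D')(-5, 1), -8)), Function('H')(Function('N')(-1), -20))) = Add(380, Mul(Add(7, Mul(Pow(Add(-5, 1), Rational(1, 2)), -8)), Mul(Rational(1, 3), -20, Add(10, Mul(-4, -1))))) = Add(380, Mul(Add(7, Mul(Pow(-4, Rational(1, 2)), -8)), Mul(Rational(1, 3), -20, Add(10, 4)))) = Add(380, Mul(Add(7, Mul(Mul(2, I), -8)), Mul(Rational(1, 3), -20, 14))) = Add(380, Mul(Add(7, Mul(-16, I)), Rational(-280, 3))) = Add(380, Add(Rational(-1960, 3), Mul(Rational(4480, 3), I))) = Add(Rational(-820, 3), Mul(Rational(4480, 3), I))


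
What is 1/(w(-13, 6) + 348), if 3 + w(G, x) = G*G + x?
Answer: 1/520 ≈ 0.0019231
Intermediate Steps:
w(G, x) = -3 + x + G² (w(G, x) = -3 + (G*G + x) = -3 + (G² + x) = -3 + (x + G²) = -3 + x + G²)
1/(w(-13, 6) + 348) = 1/((-3 + 6 + (-13)²) + 348) = 1/((-3 + 6 + 169) + 348) = 1/(172 + 348) = 1/520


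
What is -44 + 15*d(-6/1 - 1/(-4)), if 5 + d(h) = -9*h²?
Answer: -73319/16 ≈ -4582.4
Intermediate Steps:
d(h) = -5 - 9*h²
-44 + 15*d(-6/1 - 1/(-4)) = -44 + 15*(-5 - 9*(-6/1 - 1/(-4))²) = -44 + 15*(-5 - 9*(-6*1 - 1*(-¼))²) = -44 + 15*(-5 - 9*(-6 + ¼)²) = -44 + 15*(-5 - 9*(-23/4)²) = -44 + 15*(-5 - 9*529/16) = -44 + 15*(-5 - 4761/16) = -44 + 15*(-4841/16) = -44 - 72615/16 = -73319/16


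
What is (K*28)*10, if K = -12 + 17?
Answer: 1400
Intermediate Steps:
K = 5
(K*28)*10 = (5*28)*10 = 140*10 = 1400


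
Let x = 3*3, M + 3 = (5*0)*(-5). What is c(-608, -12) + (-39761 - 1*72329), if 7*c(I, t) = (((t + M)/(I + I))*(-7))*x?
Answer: -136301575/1216 ≈ -1.1209e+5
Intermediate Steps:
M = -3 (M = -3 + (5*0)*(-5) = -3 + 0*(-5) = -3 + 0 = -3)
x = 9
c(I, t) = -9*(-3 + t)/(2*I) (c(I, t) = ((((t - 3)/(I + I))*(-7))*9)/7 = ((((-3 + t)/((2*I)))*(-7))*9)/7 = ((((-3 + t)*(1/(2*I)))*(-7))*9)/7 = ((((-3 + t)/(2*I))*(-7))*9)/7 = (-7*(-3 + t)/(2*I)*9)/7 = (-63*(-3 + t)/(2*I))/7 = -9*(-3 + t)/(2*I))
c(-608, -12) + (-39761 - 1*72329) = (9/2)*(3 - 1*(-12))/(-608) + (-39761 - 1*72329) = (9/2)*(-1/608)*(3 + 12) + (-39761 - 72329) = (9/2)*(-1/608)*15 - 112090 = -135/1216 - 112090 = -136301575/1216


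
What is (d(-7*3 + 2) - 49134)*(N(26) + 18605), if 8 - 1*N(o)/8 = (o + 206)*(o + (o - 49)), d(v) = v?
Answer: -643953453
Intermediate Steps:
N(o) = 64 - 8*(-49 + 2*o)*(206 + o) (N(o) = 64 - 8*(o + 206)*(o + (o - 49)) = 64 - 8*(206 + o)*(o + (-49 + o)) = 64 - 8*(206 + o)*(-49 + 2*o) = 64 - 8*(-49 + 2*o)*(206 + o))
(d(-7*3 + 2) - 49134)*(N(26) + 18605) = ((-7*3 + 2) - 49134)*((80816 - 2904*26 - 16*26²) + 18605) = ((-21 + 2) - 49134)*((80816 - 75504 - 16*676) + 18605) = (-19 - 49134)*((80816 - 75504 - 10816) + 18605) = -49153*(-5504 + 18605) = -49153*13101 = -643953453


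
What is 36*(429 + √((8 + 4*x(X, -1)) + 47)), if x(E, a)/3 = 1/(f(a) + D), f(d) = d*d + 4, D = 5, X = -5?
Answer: 15444 + 36*√1405/5 ≈ 15714.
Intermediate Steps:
f(d) = 4 + d² (f(d) = d² + 4 = 4 + d²)
x(E, a) = 3/(9 + a²) (x(E, a) = 3/((4 + a²) + 5) = 3/(9 + a²))
36*(429 + √((8 + 4*x(X, -1)) + 47)) = 36*(429 + √((8 + 4*(3/(9 + (-1)²))) + 47)) = 36*(429 + √((8 + 4*(3/(9 + 1))) + 47)) = 36*(429 + √((8 + 4*(3/10)) + 47)) = 36*(429 + √((8 + 6/5) + 47)) = 36*(429 + √(46/5 + 47)) = 36*(429 + √(281/5)) = 36*(429 + √1405/5) = 15444 + 36*√1405/5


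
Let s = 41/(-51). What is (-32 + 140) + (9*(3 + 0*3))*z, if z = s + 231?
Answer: 107496/17 ≈ 6323.3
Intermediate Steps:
s = -41/51 (s = 41*(-1/51) = -41/51 ≈ -0.80392)
z = 11740/51 (z = -41/51 + 231 = 11740/51 ≈ 230.20)
(-32 + 140) + (9*(3 + 0*3))*z = (-32 + 140) + (9*(3 + 0*3))*(11740/51) = 108 + (9*(3 + 0))*(11740/51) = 108 + (9*3)*(11740/51) = 108 + 27*(11740/51) = 108 + 105660/17 = 107496/17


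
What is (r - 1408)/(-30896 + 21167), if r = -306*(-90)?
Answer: -556/207 ≈ -2.6860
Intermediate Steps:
r = 27540
(r - 1408)/(-30896 + 21167) = (27540 - 1408)/(-30896 + 21167) = 26132/(-9729) = 26132*(-1/9729) = -556/207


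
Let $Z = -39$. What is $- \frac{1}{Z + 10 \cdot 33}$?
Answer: $- \frac{1}{291} \approx -0.0034364$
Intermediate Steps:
$- \frac{1}{Z + 10 \cdot 33} = - \frac{1}{-39 + 10 \cdot 33} = - \frac{1}{-39 + 330} = - \frac{1}{291}$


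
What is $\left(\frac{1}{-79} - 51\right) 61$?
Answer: $- \frac{245830}{79} \approx -3111.8$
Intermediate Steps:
$\left(\frac{1}{-79} - 51\right) 61 = \left(- \frac{1}{79} - 51\right) 61 = \left(- \frac{4030}{79}\right) 61 = - \frac{245830}{79}$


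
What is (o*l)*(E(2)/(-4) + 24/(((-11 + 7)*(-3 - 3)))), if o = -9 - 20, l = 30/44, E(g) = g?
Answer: -435/44 ≈ -9.8864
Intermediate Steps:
l = 15/22 (l = 30*(1/44) = 15/22 ≈ 0.68182)
o = -29
(o*l)*(E(2)/(-4) + 24/(((-11 + 7)*(-3 - 3)))) = (-29*15/22)*(2/(-4) + 24/(((-11 + 7)*(-3 - 3)))) = -435*(2*(-¼) + 24/((-4*(-6))))/22 = -435*(-½ + 24/24)/22 = -435*(-½ + 24*(1/24))/22 = -435*(-½ + 1)/22 = -435/22*½ = -435/44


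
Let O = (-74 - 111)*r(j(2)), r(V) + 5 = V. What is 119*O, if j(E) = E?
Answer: 66045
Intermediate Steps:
r(V) = -5 + V
O = 555 (O = (-74 - 111)*(-5 + 2) = -185*(-3) = 555)
119*O = 119*555 = 66045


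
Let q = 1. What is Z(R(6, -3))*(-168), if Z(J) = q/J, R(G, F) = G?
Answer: -28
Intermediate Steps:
Z(J) = 1/J
Z(R(6, -3))*(-168) = -168/6 = (⅙)*(-168) = -28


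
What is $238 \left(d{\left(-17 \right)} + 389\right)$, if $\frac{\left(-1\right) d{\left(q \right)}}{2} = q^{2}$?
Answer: $-44982$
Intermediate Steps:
$d{\left(q \right)} = - 2 q^{2}$
$238 \left(d{\left(-17 \right)} + 389\right) = 238 \left(- 2 \left(-17\right)^{2} + 389\right) = 238 \left(\left(-2\right) 289 + 389\right) = 238 \left(-578 + 389\right) = 238 \left(-189\right) = -44982$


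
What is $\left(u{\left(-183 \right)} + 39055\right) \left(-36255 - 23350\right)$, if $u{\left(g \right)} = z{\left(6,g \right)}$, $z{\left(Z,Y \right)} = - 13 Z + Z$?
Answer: $-2323581715$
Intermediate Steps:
$z{\left(Z,Y \right)} = - 12 Z$
$u{\left(g \right)} = -72$ ($u{\left(g \right)} = \left(-12\right) 6 = -72$)
$\left(u{\left(-183 \right)} + 39055\right) \left(-36255 - 23350\right) = \left(-72 + 39055\right) \left(-36255 - 23350\right) = 38983 \left(-59605\right) = -2323581715$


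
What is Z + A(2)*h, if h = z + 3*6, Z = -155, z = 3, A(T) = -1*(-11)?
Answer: 76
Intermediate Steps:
A(T) = 11
h = 21 (h = 3 + 3*6 = 3 + 18 = 21)
Z + A(2)*h = -155 + 11*21 = -155 + 231 = 76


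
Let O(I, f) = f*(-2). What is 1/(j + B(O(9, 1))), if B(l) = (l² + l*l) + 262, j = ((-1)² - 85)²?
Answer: 1/7326 ≈ 0.00013650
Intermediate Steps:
O(I, f) = -2*f
j = 7056 (j = (1 - 85)² = (-84)² = 7056)
B(l) = 262 + 2*l² (B(l) = (l² + l²) + 262 = 2*l² + 262 = 262 + 2*l²)
1/(j + B(O(9, 1))) = 1/(7056 + (262 + 2*(-2*1)²)) = 1/(7056 + (262 + 2*(-2)²)) = 1/(7056 + (262 + 2*4)) = 1/(7056 + (262 + 8)) = 1/(7056 + 270) = 1/7326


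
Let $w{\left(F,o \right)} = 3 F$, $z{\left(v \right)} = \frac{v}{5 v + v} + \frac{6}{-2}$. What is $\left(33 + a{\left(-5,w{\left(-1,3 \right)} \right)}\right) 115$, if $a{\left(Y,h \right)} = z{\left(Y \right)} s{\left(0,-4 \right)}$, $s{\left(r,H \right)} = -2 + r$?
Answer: $\frac{13340}{3} \approx 4446.7$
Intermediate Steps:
$z{\left(v \right)} = - \frac{17}{6}$ ($z{\left(v \right)} = \frac{v}{6 v} + 6 \left(- \frac{1}{2}\right) = v \frac{1}{6 v} - 3 = \frac{1}{6} - 3 = - \frac{17}{6}$)
$a{\left(Y,h \right)} = \frac{17}{3}$ ($a{\left(Y,h \right)} = - \frac{17 \left(-2 + 0\right)}{6} = \left(- \frac{17}{6}\right) \left(-2\right) = \frac{17}{3}$)
$\left(33 + a{\left(-5,w{\left(-1,3 \right)} \right)}\right) 115 = \left(33 + \frac{17}{3}\right) 115 = \frac{116}{3} \cdot 115 = \frac{13340}{3}$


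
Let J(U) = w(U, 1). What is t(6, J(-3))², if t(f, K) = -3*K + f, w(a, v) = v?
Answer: 9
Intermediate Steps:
J(U) = 1
t(f, K) = f - 3*K
t(6, J(-3))² = (6 - 3*1)² = (6 - 3)² = 3² = 9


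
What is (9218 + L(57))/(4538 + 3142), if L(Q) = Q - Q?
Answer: 4609/3840 ≈ 1.2003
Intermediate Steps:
L(Q) = 0
(9218 + L(57))/(4538 + 3142) = (9218 + 0)/(4538 + 3142) = 9218/7680 = 9218*(1/7680) = 4609/3840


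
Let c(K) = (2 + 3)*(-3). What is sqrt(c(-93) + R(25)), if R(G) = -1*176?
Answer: I*sqrt(191) ≈ 13.82*I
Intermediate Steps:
R(G) = -176
c(K) = -15 (c(K) = 5*(-3) = -15)
sqrt(c(-93) + R(25)) = sqrt(-15 - 176) = sqrt(-191) = I*sqrt(191)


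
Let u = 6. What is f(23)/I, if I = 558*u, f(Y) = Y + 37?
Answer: 5/279 ≈ 0.017921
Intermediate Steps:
f(Y) = 37 + Y
I = 3348 (I = 558*6 = 3348)
f(23)/I = (37 + 23)/3348 = 60*(1/3348) = 5/279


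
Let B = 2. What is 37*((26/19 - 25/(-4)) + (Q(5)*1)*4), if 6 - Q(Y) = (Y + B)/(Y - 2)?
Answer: 187997/228 ≈ 824.55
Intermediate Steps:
Q(Y) = 6 - (2 + Y)/(-2 + Y) (Q(Y) = 6 - (Y + 2)/(Y - 2) = 6 - (2 + Y)/(-2 + Y))
37*((26/19 - 25/(-4)) + (Q(5)*1)*4) = 37*((26/19 - 25/(-4)) + (((-14 + 5*5)/(-2 + 5))*1)*4) = 37*((26*(1/19) - 25*(-¼)) + (((-14 + 25)/3)*1)*4) = 37*((26/19 + 25/4) + (((⅓)*11)*1)*4) = 37*(579/76 + ((11/3)*1)*4) = 37*(579/76 + (11/3)*4) = 37*(579/76 + 44/3) = 37*(5081/228) = 187997/228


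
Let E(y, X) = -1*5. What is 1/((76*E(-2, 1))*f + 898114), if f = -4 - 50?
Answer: 1/918634 ≈ 1.0886e-6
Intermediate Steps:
f = -54
E(y, X) = -5
1/((76*E(-2, 1))*f + 898114) = 1/((76*(-5))*(-54) + 898114) = 1/(-380*(-54) + 898114) = 1/(20520 + 898114) = 1/918634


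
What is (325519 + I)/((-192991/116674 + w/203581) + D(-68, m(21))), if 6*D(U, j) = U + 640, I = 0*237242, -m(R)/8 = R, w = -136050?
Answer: 23195777167287858/6627757948471 ≈ 3499.8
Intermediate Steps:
m(R) = -8*R
I = 0
D(U, j) = 320/3 + U/6 (D(U, j) = (U + 640)/6 = (640 + U)/6 = 320/3 + U/6)
(325519 + I)/((-192991/116674 + w/203581) + D(-68, m(21))) = (325519 + 0)/((-192991/116674 - 136050/203581) + (320/3 + (⅙)*(-68))) = 325519/((-192991*1/116674 - 136050*1/203581) + (320/3 - 34/3)) = 325519/((-192991/116674 - 136050/203581) + 286/3) = 325519/(-55162798471/23752609594 + 286/3) = 325519/(6627757948471/71257828782) = 325519*(71257828782/6627757948471) = 23195777167287858/6627757948471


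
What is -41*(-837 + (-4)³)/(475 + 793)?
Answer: 36941/1268 ≈ 29.133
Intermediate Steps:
-41*(-837 + (-4)³)/(475 + 793) = -41*(-837 - 64)/1268 = -(-36941)/1268 = -41*(-901/1268) = 36941/1268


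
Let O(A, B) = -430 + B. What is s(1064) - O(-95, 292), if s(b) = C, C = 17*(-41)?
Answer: -559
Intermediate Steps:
C = -697
s(b) = -697
s(1064) - O(-95, 292) = -697 - (-430 + 292) = -697 - 1*(-138) = -697 + 138 = -559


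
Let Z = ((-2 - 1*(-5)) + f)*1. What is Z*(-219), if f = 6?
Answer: -1971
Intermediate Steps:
Z = 9 (Z = ((-2 - 1*(-5)) + 6)*1 = ((-2 + 5) + 6)*1 = (3 + 6)*1 = 9*1 = 9)
Z*(-219) = 9*(-219) = -1971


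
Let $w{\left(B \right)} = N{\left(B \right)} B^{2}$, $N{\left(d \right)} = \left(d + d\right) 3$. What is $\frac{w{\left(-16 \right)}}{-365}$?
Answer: $\frac{24576}{365} \approx 67.332$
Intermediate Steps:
$N{\left(d \right)} = 6 d$ ($N{\left(d \right)} = 2 d 3 = 6 d$)
$w{\left(B \right)} = 6 B^{3}$ ($w{\left(B \right)} = 6 B B^{2} = 6 B^{3}$)
$\frac{w{\left(-16 \right)}}{-365} = \frac{6 \left(-16\right)^{3}}{-365} = 6 \left(-4096\right) \left(- \frac{1}{365}\right) = \left(-24576\right) \left(- \frac{1}{365}\right) = \frac{24576}{365}$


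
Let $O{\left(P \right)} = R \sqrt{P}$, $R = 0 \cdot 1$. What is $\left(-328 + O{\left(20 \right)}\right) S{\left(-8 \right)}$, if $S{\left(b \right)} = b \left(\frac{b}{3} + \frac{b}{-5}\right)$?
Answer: $- \frac{41984}{15} \approx -2798.9$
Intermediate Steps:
$S{\left(b \right)} = \frac{2 b^{2}}{15}$ ($S{\left(b \right)} = b \left(b \frac{1}{3} + b \left(- \frac{1}{5}\right)\right) = b \left(\frac{b}{3} - \frac{b}{5}\right) = b \frac{2 b}{15} = \frac{2 b^{2}}{15}$)
$R = 0$
$O{\left(P \right)} = 0$ ($O{\left(P \right)} = 0 \sqrt{P} = 0$)
$\left(-328 + O{\left(20 \right)}\right) S{\left(-8 \right)} = \left(-328 + 0\right) \frac{2 \left(-8\right)^{2}}{15} = - 328 \cdot \frac{2}{15} \cdot 64 = \left(-328\right) \frac{128}{15} = - \frac{41984}{15}$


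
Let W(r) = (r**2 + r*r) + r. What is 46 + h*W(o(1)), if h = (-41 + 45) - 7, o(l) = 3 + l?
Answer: -62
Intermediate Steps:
W(r) = r + 2*r**2 (W(r) = (r**2 + r**2) + r = 2*r**2 + r = r + 2*r**2)
h = -3 (h = 4 - 7 = -3)
46 + h*W(o(1)) = 46 - 3*(3 + 1)*(1 + 2*(3 + 1)) = 46 - 12*(1 + 2*4) = 46 - 12*(1 + 8) = 46 - 12*9 = 46 - 3*36 = 46 - 108 = -62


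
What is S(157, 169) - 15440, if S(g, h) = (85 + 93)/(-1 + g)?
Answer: -1204231/78 ≈ -15439.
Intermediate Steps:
S(g, h) = 178/(-1 + g)
S(157, 169) - 15440 = 178/(-1 + 157) - 15440 = 178/156 - 15440 = 178*(1/156) - 15440 = 89/78 - 15440 = -1204231/78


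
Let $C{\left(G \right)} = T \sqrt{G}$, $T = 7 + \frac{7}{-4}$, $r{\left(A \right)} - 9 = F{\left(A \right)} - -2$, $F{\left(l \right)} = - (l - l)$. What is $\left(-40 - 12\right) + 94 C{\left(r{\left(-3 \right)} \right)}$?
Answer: $-52 + \frac{987 \sqrt{11}}{2} \approx 1584.8$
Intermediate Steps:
$F{\left(l \right)} = 0$ ($F{\left(l \right)} = \left(-1\right) 0 = 0$)
$r{\left(A \right)} = 11$ ($r{\left(A \right)} = 9 + \left(0 - -2\right) = 9 + \left(0 + 2\right) = 9 + 2 = 11$)
$T = \frac{21}{4}$ ($T = 7 + 7 \left(- \frac{1}{4}\right) = 7 - \frac{7}{4} = \frac{21}{4} \approx 5.25$)
$C{\left(G \right)} = \frac{21 \sqrt{G}}{4}$
$\left(-40 - 12\right) + 94 C{\left(r{\left(-3 \right)} \right)} = \left(-40 - 12\right) + 94 \frac{21 \sqrt{11}}{4} = \left(-40 - 12\right) + \frac{987 \sqrt{11}}{2} = -52 + \frac{987 \sqrt{11}}{2}$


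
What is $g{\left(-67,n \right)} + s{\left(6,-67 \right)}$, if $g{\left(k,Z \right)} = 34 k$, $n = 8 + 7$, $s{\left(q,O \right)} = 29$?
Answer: $-2249$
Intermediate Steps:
$n = 15$
$g{\left(-67,n \right)} + s{\left(6,-67 \right)} = 34 \left(-67\right) + 29 = -2278 + 29 = -2249$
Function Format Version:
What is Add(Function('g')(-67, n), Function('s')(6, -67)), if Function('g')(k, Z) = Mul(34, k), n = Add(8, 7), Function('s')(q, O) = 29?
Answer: -2249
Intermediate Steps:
n = 15
Add(Function('g')(-67, n), Function('s')(6, -67)) = Add(Mul(34, -67), 29) = Add(-2278, 29) = -2249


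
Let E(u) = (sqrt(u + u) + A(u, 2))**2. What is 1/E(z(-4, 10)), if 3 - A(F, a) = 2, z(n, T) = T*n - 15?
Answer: (1 + I*sqrt(110))**(-2) ≈ -0.0088467 - 0.0017025*I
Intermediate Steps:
z(n, T) = -15 + T*n
A(F, a) = 1 (A(F, a) = 3 - 1*2 = 3 - 2 = 1)
E(u) = (1 + sqrt(2)*sqrt(u))**2 (E(u) = (sqrt(u + u) + 1)**2 = (sqrt(2*u) + 1)**2 = (sqrt(2)*sqrt(u) + 1)**2 = (1 + sqrt(2)*sqrt(u))**2)
1/E(z(-4, 10)) = 1/((1 + sqrt(2)*sqrt(-15 + 10*(-4)))**2) = 1/((1 + sqrt(2)*sqrt(-15 - 40))**2) = 1/((1 + sqrt(2)*sqrt(-55))**2) = 1/((1 + sqrt(2)*(I*sqrt(55)))**2) = 1/((1 + I*sqrt(110))**2) = (1 + I*sqrt(110))**(-2)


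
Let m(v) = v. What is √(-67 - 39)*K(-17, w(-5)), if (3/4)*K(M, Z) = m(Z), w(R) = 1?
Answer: 4*I*√106/3 ≈ 13.728*I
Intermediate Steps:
K(M, Z) = 4*Z/3
√(-67 - 39)*K(-17, w(-5)) = √(-67 - 39)*((4/3)*1) = √(-106)*(4/3) = (I*√106)*(4/3) = 4*I*√106/3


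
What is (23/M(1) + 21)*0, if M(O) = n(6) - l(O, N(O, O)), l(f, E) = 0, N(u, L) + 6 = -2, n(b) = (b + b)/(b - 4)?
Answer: 0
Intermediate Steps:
n(b) = 2*b/(-4 + b) (n(b) = (2*b)/(-4 + b) = 2*b/(-4 + b))
N(u, L) = -8 (N(u, L) = -6 - 2 = -8)
M(O) = 6 (M(O) = 2*6/(-4 + 6) - 1*0 = 2*6/2 + 0 = 2*6*(½) + 0 = 6 + 0 = 6)
(23/M(1) + 21)*0 = (23/6 + 21)*0 = (149/6)*0 = 0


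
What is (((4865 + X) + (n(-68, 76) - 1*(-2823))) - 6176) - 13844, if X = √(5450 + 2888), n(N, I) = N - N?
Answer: -12332 + √8338 ≈ -12241.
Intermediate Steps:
n(N, I) = 0
X = √8338 ≈ 91.313
(((4865 + X) + (n(-68, 76) - 1*(-2823))) - 6176) - 13844 = (((4865 + √8338) + (0 - 1*(-2823))) - 6176) - 13844 = (((4865 + √8338) + (0 + 2823)) - 6176) - 13844 = (((4865 + √8338) + 2823) - 6176) - 13844 = ((7688 + √8338) - 6176) - 13844 = (1512 + √8338) - 13844 = -12332 + √8338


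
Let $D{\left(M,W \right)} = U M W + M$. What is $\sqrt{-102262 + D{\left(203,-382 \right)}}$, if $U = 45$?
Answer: $i \sqrt{3591629} \approx 1895.2 i$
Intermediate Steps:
$D{\left(M,W \right)} = M + 45 M W$ ($D{\left(M,W \right)} = 45 M W + M = M + 45 M W$)
$\sqrt{-102262 + D{\left(203,-382 \right)}} = \sqrt{-102262 + 203 \left(1 + 45 \left(-382\right)\right)} = \sqrt{-102262 + 203 \left(1 - 17190\right)} = \sqrt{-102262 + 203 \left(-17189\right)} = \sqrt{-102262 - 3489367} = \sqrt{-3591629} = i \sqrt{3591629}$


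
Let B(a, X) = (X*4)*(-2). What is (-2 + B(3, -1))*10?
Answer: 60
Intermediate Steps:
B(a, X) = -8*X (B(a, X) = (4*X)*(-2) = -8*X)
(-2 + B(3, -1))*10 = (-2 - 8*(-1))*10 = (-2 + 8)*10 = 6*10 = 60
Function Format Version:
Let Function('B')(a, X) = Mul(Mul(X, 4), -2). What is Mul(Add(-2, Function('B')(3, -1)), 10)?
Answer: 60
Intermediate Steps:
Function('B')(a, X) = Mul(-8, X) (Function('B')(a, X) = Mul(Mul(4, X), -2) = Mul(-8, X))
Mul(Add(-2, Function('B')(3, -1)), 10) = Mul(Add(-2, Mul(-8, -1)), 10) = Mul(Add(-2, 8), 10) = Mul(6, 10) = 60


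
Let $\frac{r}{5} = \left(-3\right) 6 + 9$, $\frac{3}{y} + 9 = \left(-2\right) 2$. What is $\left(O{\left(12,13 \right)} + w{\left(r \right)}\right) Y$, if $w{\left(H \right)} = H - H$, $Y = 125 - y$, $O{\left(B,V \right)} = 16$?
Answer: $\frac{26048}{13} \approx 2003.7$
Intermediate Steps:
$y = - \frac{3}{13}$ ($y = \frac{3}{-9 - 4} = \frac{3}{-13} = 3 \left(- \frac{1}{13}\right) = - \frac{3}{13} \approx -0.23077$)
$r = -45$ ($r = 5 \left(\left(-3\right) 6 + 9\right) = 5 \left(-18 + 9\right) = 5 \left(-9\right) = -45$)
$Y = \frac{1628}{13}$ ($Y = 125 - - \frac{3}{13} = 125 + \frac{3}{13} = \frac{1628}{13} \approx 125.23$)
$w{\left(H \right)} = 0$
$\left(O{\left(12,13 \right)} + w{\left(r \right)}\right) Y = \left(16 + 0\right) \frac{1628}{13} = 16 \cdot \frac{1628}{13} = \frac{26048}{13}$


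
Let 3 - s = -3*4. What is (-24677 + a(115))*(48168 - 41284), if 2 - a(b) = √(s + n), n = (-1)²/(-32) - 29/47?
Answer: -169862700 - 1721*√2028990/94 ≈ -1.6989e+8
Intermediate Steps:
s = 15 (s = 3 - (-3)*4 = 3 - 1*(-12) = 3 + 12 = 15)
n = -975/1504 (n = 1*(-1/32) - 29*1/47 = -1/32 - 29/47 = -975/1504 ≈ -0.64827)
a(b) = 2 - √2028990/376 (a(b) = 2 - √(15 - 975/1504) = 2 - √(21585/1504) = 2 - √2028990/376)
(-24677 + a(115))*(48168 - 41284) = (-24677 + (2 - √2028990/376))*(48168 - 41284) = (-24675 - √2028990/376)*6884 = -169862700 - 1721*√2028990/94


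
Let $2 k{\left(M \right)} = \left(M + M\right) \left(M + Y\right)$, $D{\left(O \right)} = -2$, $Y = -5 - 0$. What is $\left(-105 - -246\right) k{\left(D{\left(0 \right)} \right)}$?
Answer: $1974$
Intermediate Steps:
$Y = -5$ ($Y = -5 + 0 = -5$)
$k{\left(M \right)} = M \left(-5 + M\right)$ ($k{\left(M \right)} = \frac{\left(M + M\right) \left(M - 5\right)}{2} = \frac{2 M \left(-5 + M\right)}{2} = M \left(-5 + M\right)$)
$\left(-105 - -246\right) k{\left(D{\left(0 \right)} \right)} = \left(-105 - -246\right) \left(- 2 \left(-5 - 2\right)\right) = \left(-105 + 246\right) \left(\left(-2\right) \left(-7\right)\right) = 141 \cdot 14 = 1974$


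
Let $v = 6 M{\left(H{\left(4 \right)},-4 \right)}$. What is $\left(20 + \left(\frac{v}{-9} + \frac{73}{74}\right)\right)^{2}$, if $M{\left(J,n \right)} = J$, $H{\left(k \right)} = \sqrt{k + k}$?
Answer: $\frac{21881513}{49284} - \frac{6212 \sqrt{2}}{111} \approx 364.84$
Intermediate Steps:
$H{\left(k \right)} = \sqrt{2} \sqrt{k}$ ($H{\left(k \right)} = \sqrt{2 k} = \sqrt{2} \sqrt{k}$)
$v = 12 \sqrt{2}$ ($v = 6 \sqrt{2} \sqrt{4} = 6 \sqrt{2} \cdot 2 = 6 \cdot 2 \sqrt{2} = 12 \sqrt{2} \approx 16.971$)
$\left(20 + \left(\frac{v}{-9} + \frac{73}{74}\right)\right)^{2} = \left(20 + \left(\frac{12 \sqrt{2}}{-9} + \frac{73}{74}\right)\right)^{2} = \left(20 + \left(12 \sqrt{2} \left(- \frac{1}{9}\right) + 73 \cdot \frac{1}{74}\right)\right)^{2} = \left(20 + \left(- \frac{4 \sqrt{2}}{3} + \frac{73}{74}\right)\right)^{2} = \left(20 + \left(\frac{73}{74} - \frac{4 \sqrt{2}}{3}\right)\right)^{2} = \left(\frac{1553}{74} - \frac{4 \sqrt{2}}{3}\right)^{2}$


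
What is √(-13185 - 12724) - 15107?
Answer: -15107 + I*√25909 ≈ -15107.0 + 160.96*I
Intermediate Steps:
√(-13185 - 12724) - 15107 = √(-25909) - 15107 = I*√25909 - 15107 = -15107 + I*√25909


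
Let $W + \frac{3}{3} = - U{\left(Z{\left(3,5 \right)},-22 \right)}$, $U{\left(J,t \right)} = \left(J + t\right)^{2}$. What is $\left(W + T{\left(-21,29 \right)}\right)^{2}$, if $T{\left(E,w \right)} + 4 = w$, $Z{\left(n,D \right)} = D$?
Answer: $70225$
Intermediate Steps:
$T{\left(E,w \right)} = -4 + w$
$W = -290$ ($W = -1 - \left(5 - 22\right)^{2} = -1 - \left(-17\right)^{2} = -1 - 289 = -290$)
$\left(W + T{\left(-21,29 \right)}\right)^{2} = \left(-290 + \left(-4 + 29\right)\right)^{2} = \left(-290 + 25\right)^{2} = \left(-265\right)^{2} = 70225$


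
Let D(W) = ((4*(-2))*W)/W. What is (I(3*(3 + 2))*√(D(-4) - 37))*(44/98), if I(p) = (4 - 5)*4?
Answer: -264*I*√5/49 ≈ -12.047*I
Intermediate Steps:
I(p) = -4 (I(p) = -1*4 = -4)
D(W) = -8 (D(W) = (-8*W)/W = -8)
(I(3*(3 + 2))*√(D(-4) - 37))*(44/98) = (-4*√(-8 - 37))*(44/98) = (-12*I*√5)*(44*(1/98)) = -12*I*√5*(22/49) = -264*I*√5/49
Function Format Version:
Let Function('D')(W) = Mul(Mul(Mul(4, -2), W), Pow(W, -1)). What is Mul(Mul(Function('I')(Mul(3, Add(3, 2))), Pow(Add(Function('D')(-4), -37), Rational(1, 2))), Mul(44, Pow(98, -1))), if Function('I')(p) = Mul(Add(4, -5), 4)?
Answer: Mul(Rational(-264, 49), I, Pow(5, Rational(1, 2))) ≈ Mul(-12.047, I)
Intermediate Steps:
Function('I')(p) = -4 (Function('I')(p) = Mul(-1, 4) = -4)
Function('D')(W) = -8 (Function('D')(W) = Mul(Mul(-8, W), Pow(W, -1)) = -8)
Mul(Mul(Function('I')(Mul(3, Add(3, 2))), Pow(Add(Function('D')(-4), -37), Rational(1, 2))), Mul(44, Pow(98, -1))) = Mul(Mul(-4, Pow(Add(-8, -37), Rational(1, 2))), Mul(44, Pow(98, -1))) = Mul(Mul(-4, Pow(-45, Rational(1, 2))), Mul(44, Rational(1, 98))) = Mul(Mul(-4, Mul(3, I, Pow(5, Rational(1, 2)))), Rational(22, 49)) = Mul(Mul(-12, I, Pow(5, Rational(1, 2))), Rational(22, 49)) = Mul(Rational(-264, 49), I, Pow(5, Rational(1, 2)))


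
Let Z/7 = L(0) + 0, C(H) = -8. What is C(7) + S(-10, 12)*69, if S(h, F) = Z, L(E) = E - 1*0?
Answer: -8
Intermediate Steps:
L(E) = E (L(E) = E + 0 = E)
Z = 0 (Z = 7*(0 + 0) = 7*0 = 0)
S(h, F) = 0
C(7) + S(-10, 12)*69 = -8 + 0*69 = -8 + 0 = -8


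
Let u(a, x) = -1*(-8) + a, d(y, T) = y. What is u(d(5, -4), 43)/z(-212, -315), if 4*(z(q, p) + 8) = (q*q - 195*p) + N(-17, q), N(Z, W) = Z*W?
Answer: 4/8457 ≈ 0.00047298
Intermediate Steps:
N(Z, W) = W*Z
z(q, p) = -8 - 195*p/4 - 17*q/4 + q²/4 (z(q, p) = -8 + ((q*q - 195*p) + q*(-17))/4 = -8 + ((q² - 195*p) - 17*q)/4 = -8 + (q² - 195*p - 17*q)/4 = -8 + (-195*p/4 - 17*q/4 + q²/4) = -8 - 195*p/4 - 17*q/4 + q²/4)
u(a, x) = 8 + a
u(d(5, -4), 43)/z(-212, -315) = (8 + 5)/(-8 - 195/4*(-315) - 17/4*(-212) + (¼)*(-212)²) = 13/(-8 + 61425/4 + 901 + (¼)*44944) = 13/(-8 + 61425/4 + 901 + 11236) = 13/(109941/4) = 13*(4/109941) = 4/8457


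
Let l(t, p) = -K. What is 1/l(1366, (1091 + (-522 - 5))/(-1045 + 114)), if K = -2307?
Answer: 1/2307 ≈ 0.00043346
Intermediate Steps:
l(t, p) = 2307 (l(t, p) = -1*(-2307) = 2307)
1/l(1366, (1091 + (-522 - 5))/(-1045 + 114)) = 1/2307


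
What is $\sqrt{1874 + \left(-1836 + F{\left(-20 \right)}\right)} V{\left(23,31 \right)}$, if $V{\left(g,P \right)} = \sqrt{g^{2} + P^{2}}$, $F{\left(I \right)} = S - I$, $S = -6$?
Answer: $2 \sqrt{19370} \approx 278.35$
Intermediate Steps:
$F{\left(I \right)} = -6 - I$
$V{\left(g,P \right)} = \sqrt{P^{2} + g^{2}}$
$\sqrt{1874 + \left(-1836 + F{\left(-20 \right)}\right)} V{\left(23,31 \right)} = \sqrt{1874 - 1822} \sqrt{31^{2} + 23^{2}} = \sqrt{1874 + \left(-1836 + \left(-6 + 20\right)\right)} \sqrt{961 + 529} = \sqrt{1874 + \left(-1836 + 14\right)} \sqrt{1490} = \sqrt{1874 - 1822} \sqrt{1490} = \sqrt{52} \sqrt{1490} = 2 \sqrt{13} \sqrt{1490} = 2 \sqrt{19370}$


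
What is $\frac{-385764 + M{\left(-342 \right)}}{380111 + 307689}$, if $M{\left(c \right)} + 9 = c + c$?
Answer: $- \frac{386457}{687800} \approx -0.56187$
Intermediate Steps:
$M{\left(c \right)} = -9 + 2 c$ ($M{\left(c \right)} = -9 + \left(c + c\right) = -9 + 2 c$)
$\frac{-385764 + M{\left(-342 \right)}}{380111 + 307689} = \frac{-385764 + \left(-9 + 2 \left(-342\right)\right)}{380111 + 307689} = \frac{-385764 - 693}{687800} = \left(-385764 - 693\right) \frac{1}{687800} = \left(-386457\right) \frac{1}{687800} = - \frac{386457}{687800}$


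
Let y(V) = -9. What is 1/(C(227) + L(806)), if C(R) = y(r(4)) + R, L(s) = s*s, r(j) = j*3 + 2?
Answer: 1/649854 ≈ 1.5388e-6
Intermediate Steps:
r(j) = 2 + 3*j (r(j) = 3*j + 2 = 2 + 3*j)
L(s) = s²
C(R) = -9 + R
1/(C(227) + L(806)) = 1/((-9 + 227) + 806²) = 1/(218 + 649636) = 1/649854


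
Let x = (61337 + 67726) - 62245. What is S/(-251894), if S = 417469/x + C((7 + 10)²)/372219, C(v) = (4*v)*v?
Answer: -177712718423/6264837825294948 ≈ -2.8367e-5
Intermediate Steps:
C(v) = 4*v²
x = 66818 (x = 129063 - 62245 = 66818)
S = 177712718423/24870929142 (S = 417469/66818 + (4*((7 + 10)²)²)/372219 = 417469*(1/66818) + (4*(17²)²)*(1/372219) = 417469/66818 + (4*289²)*(1/372219) = 417469/66818 + (4*83521)*(1/372219) = 417469/66818 + 334084*(1/372219) = 417469/66818 + 334084/372219 = 177712718423/24870929142 ≈ 7.1454)
S/(-251894) = (177712718423/24870929142)/(-251894) = (177712718423/24870929142)*(-1/251894) = -177712718423/6264837825294948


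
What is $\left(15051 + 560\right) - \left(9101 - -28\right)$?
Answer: $6482$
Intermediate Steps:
$\left(15051 + 560\right) - \left(9101 - -28\right) = 15611 - 9129 = 6482$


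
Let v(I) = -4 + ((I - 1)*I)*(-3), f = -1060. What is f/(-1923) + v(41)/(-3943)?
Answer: 13648432/7582389 ≈ 1.8000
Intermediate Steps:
v(I) = -4 - 3*I*(-1 + I) (v(I) = -4 + ((-1 + I)*I)*(-3) = -4 + (I*(-1 + I))*(-3) = -4 - 3*I*(-1 + I))
f/(-1923) + v(41)/(-3943) = -1060/(-1923) + (-4 - 3*41**2 + 3*41)/(-3943) = -1060*(-1/1923) + (-4 - 3*1681 + 123)*(-1/3943) = 1060/1923 + (-4 - 5043 + 123)*(-1/3943) = 1060/1923 - 4924*(-1/3943) = 1060/1923 + 4924/3943 = 13648432/7582389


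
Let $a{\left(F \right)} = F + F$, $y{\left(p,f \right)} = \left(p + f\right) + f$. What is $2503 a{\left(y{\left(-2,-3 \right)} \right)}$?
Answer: $-40048$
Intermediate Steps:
$y{\left(p,f \right)} = p + 2 f$ ($y{\left(p,f \right)} = \left(f + p\right) + f = p + 2 f$)
$a{\left(F \right)} = 2 F$
$2503 a{\left(y{\left(-2,-3 \right)} \right)} = 2503 \cdot 2 \left(-2 + 2 \left(-3\right)\right) = 2503 \cdot 2 \left(-2 - 6\right) = 2503 \cdot 2 \left(-8\right) = 2503 \left(-16\right) = -40048$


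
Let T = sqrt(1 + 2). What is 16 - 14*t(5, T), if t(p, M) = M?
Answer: 16 - 14*sqrt(3) ≈ -8.2487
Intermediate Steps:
T = sqrt(3) ≈ 1.7320
16 - 14*t(5, T) = 16 - 14*sqrt(3)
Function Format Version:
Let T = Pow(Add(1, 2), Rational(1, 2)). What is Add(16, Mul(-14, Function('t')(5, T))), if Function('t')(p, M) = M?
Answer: Add(16, Mul(-14, Pow(3, Rational(1, 2)))) ≈ -8.2487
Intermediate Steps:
T = Pow(3, Rational(1, 2)) ≈ 1.7320
Add(16, Mul(-14, Function('t')(5, T))) = Add(16, Mul(-14, Pow(3, Rational(1, 2))))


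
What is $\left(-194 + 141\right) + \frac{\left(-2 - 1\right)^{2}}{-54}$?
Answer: $- \frac{319}{6} \approx -53.167$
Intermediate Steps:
$\left(-194 + 141\right) + \frac{\left(-2 - 1\right)^{2}}{-54} = -53 + \left(-3\right)^{2} \left(- \frac{1}{54}\right) = -53 + 9 \left(- \frac{1}{54}\right) = -53 - \frac{1}{6} = - \frac{319}{6}$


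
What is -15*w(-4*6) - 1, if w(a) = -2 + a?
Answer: 389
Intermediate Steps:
-15*w(-4*6) - 1 = -15*(-2 - 4*6) - 1 = -15*(-2 - 24) - 1 = -15*(-26) - 1 = 390 - 1 = 389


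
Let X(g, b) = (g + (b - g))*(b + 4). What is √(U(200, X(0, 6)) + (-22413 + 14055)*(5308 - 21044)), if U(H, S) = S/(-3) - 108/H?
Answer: √13152146746/10 ≈ 11468.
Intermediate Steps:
X(g, b) = b*(4 + b)
U(H, S) = -108/H - S/3 (U(H, S) = S*(-⅓) - 108/H = -S/3 - 108/H = -108/H - S/3)
√(U(200, X(0, 6)) + (-22413 + 14055)*(5308 - 21044)) = √((-108/200 - 2*(4 + 6)) + (-22413 + 14055)*(5308 - 21044)) = √((-108*1/200 - 2*10) - 8358*(-15736)) = √((-27/50 - ⅓*60) + 131521488) = √((-27/50 - 20) + 131521488) = √(-1027/50 + 131521488) = √(6576073373/50) = √13152146746/10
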